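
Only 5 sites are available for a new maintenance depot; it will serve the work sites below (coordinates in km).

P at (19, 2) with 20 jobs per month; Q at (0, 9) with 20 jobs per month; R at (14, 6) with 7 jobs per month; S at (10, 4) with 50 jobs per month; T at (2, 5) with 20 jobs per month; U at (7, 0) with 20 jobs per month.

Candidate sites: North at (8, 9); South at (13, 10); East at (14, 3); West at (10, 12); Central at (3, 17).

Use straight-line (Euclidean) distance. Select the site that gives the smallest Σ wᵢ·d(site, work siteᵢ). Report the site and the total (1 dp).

East, total 1029.4 km

Total weighted distance at each candidate:
  North (8, 9): total = 1062.3
  South (13, 10): total = 1299.9
  East (14, 3): total = 1029.4
  West (10, 12): total = 1388.3
  Central (3, 17): total = 2046.8
Minimum is at East with total 1029.4 km.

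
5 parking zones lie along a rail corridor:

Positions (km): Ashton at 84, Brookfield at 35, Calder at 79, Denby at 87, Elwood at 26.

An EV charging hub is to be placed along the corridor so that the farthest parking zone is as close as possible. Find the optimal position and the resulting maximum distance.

The 1-center on a line is the midpoint of the two extreme points: leftmost at 26, rightmost at 87.
Optimal location = (26 + 87)/2 = 56.5; maximum distance = (87 − 26)/2 = 30.5.

location 56.5, max distance 30.5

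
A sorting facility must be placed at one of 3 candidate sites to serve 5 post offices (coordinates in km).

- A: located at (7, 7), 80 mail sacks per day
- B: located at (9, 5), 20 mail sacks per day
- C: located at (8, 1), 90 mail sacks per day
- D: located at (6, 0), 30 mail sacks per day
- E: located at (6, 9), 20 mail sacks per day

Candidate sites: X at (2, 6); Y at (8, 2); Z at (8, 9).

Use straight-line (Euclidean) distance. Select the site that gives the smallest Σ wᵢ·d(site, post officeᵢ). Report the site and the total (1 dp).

Total weighted distance at each candidate:
  X (2, 6): total = 1568.6
  Y (8, 2): total = 791.6
  Z (8, 9): total = 1297.9
Minimum is at Y with total 791.6 km.

Y, total 791.6 km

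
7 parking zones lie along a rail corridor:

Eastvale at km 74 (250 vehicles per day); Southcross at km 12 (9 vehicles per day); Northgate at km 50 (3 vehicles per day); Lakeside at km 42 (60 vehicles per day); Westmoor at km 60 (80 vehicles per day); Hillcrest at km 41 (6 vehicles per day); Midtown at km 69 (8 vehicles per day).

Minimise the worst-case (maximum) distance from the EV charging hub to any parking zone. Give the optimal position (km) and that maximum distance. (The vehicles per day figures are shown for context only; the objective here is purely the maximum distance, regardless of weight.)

location 43, max distance 31

The 1-center on a line is the midpoint of the two extreme points: leftmost at 12, rightmost at 74.
Optimal location = (12 + 74)/2 = 43; maximum distance = (74 − 12)/2 = 31.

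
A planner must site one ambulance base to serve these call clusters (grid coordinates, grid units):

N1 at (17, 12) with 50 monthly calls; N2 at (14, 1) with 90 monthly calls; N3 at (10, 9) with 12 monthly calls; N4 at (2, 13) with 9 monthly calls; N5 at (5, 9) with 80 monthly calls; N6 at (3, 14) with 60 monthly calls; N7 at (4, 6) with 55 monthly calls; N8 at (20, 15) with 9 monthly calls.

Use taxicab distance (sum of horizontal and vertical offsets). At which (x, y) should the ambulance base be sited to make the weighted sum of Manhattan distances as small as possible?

(5, 9)

Manhattan distance separates: Σwᵢ(|x−xᵢ|+|y−yᵢ|) = Σwᵢ|x−xᵢ| + Σwᵢ|y−yᵢ|, so x and y are optimised independently as 1-D weighted medians.
Total weight W = 365; half = 182.5.
x-coordinate, sorted with cumulative weight:
  x=2 (N4, w=9) cum 9
  x=3 (N6, w=60) cum 69
  x=4 (N7, w=55) cum 124
  x=5 (N5, w=80) cum 204  ← median
  x=10 (N3, w=12) cum 216
  x=14 (N2, w=90) cum 306
  x=17 (N1, w=50) cum 356
  x=20 (N8, w=9) cum 365
⇒ x* = 5
y-coordinate, sorted with cumulative weight:
  y=1 (N2, w=90) cum 90
  y=6 (N7, w=55) cum 145
  y=9 (N3, w=12) cum 157
  y=9 (N5, w=80) cum 237  ← median
  y=12 (N1, w=50) cum 287
  y=13 (N4, w=9) cum 296
  y=14 (N6, w=60) cum 356
  y=15 (N8, w=9) cum 365
⇒ y* = 9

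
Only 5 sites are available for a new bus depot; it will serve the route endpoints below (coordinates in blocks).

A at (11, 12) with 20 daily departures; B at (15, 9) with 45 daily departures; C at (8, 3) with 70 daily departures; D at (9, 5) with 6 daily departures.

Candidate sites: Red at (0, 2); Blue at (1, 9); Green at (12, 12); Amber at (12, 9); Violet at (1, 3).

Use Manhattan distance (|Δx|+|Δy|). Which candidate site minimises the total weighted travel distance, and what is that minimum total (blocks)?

Total weighted distance at each candidate:
  Red (0, 2): total = 2112
  Blue (1, 9): total = 1872
  Green (12, 12): total = 1260
  Amber (12, 9): total = 957
  Violet (1, 3): total = 1830
Minimum is at Amber with total 957 blocks.

Amber, total 957 blocks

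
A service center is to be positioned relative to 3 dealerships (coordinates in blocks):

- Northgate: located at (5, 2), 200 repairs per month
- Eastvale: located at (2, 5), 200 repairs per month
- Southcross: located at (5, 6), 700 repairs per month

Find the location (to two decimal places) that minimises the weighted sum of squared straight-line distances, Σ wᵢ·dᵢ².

The minimiser of Σwᵢ‖p−pᵢ‖² is the weighted centroid p* = (Σwᵢpᵢ)/(Σwᵢ).
Σwᵢ = 1100.
Σwᵢxᵢ = 200·5 + 200·2 + 700·5 = 4900.
Σwᵢyᵢ = 200·2 + 200·5 + 700·6 = 5600.
x* = 4900/1100 = 4.45, y* = 5600/1100 = 5.09.

(4.45, 5.09)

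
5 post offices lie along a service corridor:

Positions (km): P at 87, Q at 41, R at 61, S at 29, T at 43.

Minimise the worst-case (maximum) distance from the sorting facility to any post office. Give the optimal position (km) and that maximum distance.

The 1-center on a line is the midpoint of the two extreme points: leftmost at 29, rightmost at 87.
Optimal location = (29 + 87)/2 = 58; maximum distance = (87 − 29)/2 = 29.

location 58, max distance 29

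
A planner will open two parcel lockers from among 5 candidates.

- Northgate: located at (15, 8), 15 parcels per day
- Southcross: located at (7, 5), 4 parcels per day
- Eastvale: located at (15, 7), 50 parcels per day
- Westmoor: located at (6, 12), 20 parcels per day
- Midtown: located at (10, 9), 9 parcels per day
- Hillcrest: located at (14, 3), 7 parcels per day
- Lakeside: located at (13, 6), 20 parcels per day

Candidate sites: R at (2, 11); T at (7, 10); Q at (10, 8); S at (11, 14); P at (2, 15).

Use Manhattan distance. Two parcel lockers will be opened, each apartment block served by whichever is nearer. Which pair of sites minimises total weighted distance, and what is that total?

{T, Q}, total 627

Evaluate every pair (each demand assigned to the nearer of the two):
  {T, Q}: total = 627
  {R, Q}: total = 671
  {Q, S}: total = 711
  {Q, P}: total = 711
  {R, T}: total = 1114
  {T, S}: total = 1114
  {T, P}: total = 1114
  {R, S}: total = 1196
  {S, P}: total = 1244
  {R, P}: total = 1784
Best pair: {T, Q} with total 627.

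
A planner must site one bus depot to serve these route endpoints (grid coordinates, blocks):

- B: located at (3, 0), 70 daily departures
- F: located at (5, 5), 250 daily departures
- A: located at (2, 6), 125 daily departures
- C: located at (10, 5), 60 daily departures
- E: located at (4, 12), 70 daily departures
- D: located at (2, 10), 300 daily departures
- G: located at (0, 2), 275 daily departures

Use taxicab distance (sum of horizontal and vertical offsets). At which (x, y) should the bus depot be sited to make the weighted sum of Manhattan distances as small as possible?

(2, 5)

Manhattan distance separates: Σwᵢ(|x−xᵢ|+|y−yᵢ|) = Σwᵢ|x−xᵢ| + Σwᵢ|y−yᵢ|, so x and y are optimised independently as 1-D weighted medians.
Total weight W = 1150; half = 575.
x-coordinate, sorted with cumulative weight:
  x=0 (G, w=275) cum 275
  x=2 (A, w=125) cum 400
  x=2 (D, w=300) cum 700  ← median
  x=3 (B, w=70) cum 770
  x=4 (E, w=70) cum 840
  x=5 (F, w=250) cum 1090
  x=10 (C, w=60) cum 1150
⇒ x* = 2
y-coordinate, sorted with cumulative weight:
  y=0 (B, w=70) cum 70
  y=2 (G, w=275) cum 345
  y=5 (F, w=250) cum 595  ← median
  y=5 (C, w=60) cum 655
  y=6 (A, w=125) cum 780
  y=10 (D, w=300) cum 1080
  y=12 (E, w=70) cum 1150
⇒ y* = 5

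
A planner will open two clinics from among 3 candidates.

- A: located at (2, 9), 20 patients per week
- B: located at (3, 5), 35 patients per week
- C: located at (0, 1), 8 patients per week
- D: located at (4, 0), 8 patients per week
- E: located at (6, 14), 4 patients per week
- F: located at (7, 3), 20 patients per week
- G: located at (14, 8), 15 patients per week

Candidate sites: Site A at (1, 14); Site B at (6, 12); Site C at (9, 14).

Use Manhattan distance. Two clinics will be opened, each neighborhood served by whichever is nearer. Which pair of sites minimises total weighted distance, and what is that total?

{Site A, Site B}, total 1082

Evaluate every pair (each demand assigned to the nearer of the two):
  {Site A, Site B}: total = 1082
  {Site B, Site C}: total = 1111
  {Site A, Site C}: total = 1190
Best pair: {Site A, Site B} with total 1082.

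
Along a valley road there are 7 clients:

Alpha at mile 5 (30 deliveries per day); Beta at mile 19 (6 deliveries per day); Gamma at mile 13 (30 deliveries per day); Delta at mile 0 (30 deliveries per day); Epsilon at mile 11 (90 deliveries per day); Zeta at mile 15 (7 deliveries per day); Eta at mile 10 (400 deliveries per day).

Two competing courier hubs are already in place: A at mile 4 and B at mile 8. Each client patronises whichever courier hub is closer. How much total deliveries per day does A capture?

60

The indifferent point is the midpoint (4+8)/2 = 6; clients left of it (closer to A at 4) go to A, those right go to B.
  Delta at 0 (w=30) → A
  Alpha at 5 (w=30) → A
  Eta at 10 (w=400) → B
  Epsilon at 11 (w=90) → B
  Gamma at 13 (w=30) → B
  Zeta at 15 (w=7) → B
  Beta at 19 (w=6) → B
A captures 60; B captures 533.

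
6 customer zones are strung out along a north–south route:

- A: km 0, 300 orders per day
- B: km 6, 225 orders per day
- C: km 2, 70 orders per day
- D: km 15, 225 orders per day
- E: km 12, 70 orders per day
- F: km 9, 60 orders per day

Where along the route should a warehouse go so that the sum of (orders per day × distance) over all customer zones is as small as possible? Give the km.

For a sum of weighted absolute distances on a line, the optimum is the weighted median (not the mean). Total weight W = 950; half-weight = 475.
Sort by position and accumulate weight:
  km 0 (A, w=300) → cum 300
  km 2 (C, w=70) → cum 370
  km 6 (B, w=225) → cum 595  ≥ 475 → median here
  km 9 (F, w=60) → cum 655
  km 12 (E, w=70) → cum 725
  km 15 (D, w=225) → cum 950
Optimal location: km 6.

x = 6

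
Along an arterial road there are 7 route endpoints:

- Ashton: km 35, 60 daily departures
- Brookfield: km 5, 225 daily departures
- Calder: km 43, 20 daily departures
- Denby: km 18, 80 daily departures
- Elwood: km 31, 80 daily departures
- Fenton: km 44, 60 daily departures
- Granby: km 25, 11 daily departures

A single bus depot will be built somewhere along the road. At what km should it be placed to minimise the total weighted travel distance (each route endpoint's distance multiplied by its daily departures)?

For a sum of weighted absolute distances on a line, the optimum is the weighted median (not the mean). Total weight W = 536; half-weight = 268.
Sort by position and accumulate weight:
  km 5 (Brookfield, w=225) → cum 225
  km 18 (Denby, w=80) → cum 305  ≥ 268 → median here
  km 25 (Granby, w=11) → cum 316
  km 31 (Elwood, w=80) → cum 396
  km 35 (Ashton, w=60) → cum 456
  km 43 (Calder, w=20) → cum 476
  km 44 (Fenton, w=60) → cum 536
Optimal location: km 18.

x = 18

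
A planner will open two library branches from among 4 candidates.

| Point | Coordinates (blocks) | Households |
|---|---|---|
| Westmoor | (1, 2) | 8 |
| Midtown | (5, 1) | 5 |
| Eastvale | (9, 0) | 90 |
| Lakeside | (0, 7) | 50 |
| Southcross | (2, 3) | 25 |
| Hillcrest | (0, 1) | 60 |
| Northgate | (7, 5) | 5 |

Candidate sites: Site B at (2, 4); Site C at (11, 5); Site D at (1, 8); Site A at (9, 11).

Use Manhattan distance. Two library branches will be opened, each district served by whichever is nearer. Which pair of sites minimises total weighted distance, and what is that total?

{Site B, Site C}, total 1279

Evaluate every pair (each demand assigned to the nearer of the two):
  {Site B, Site C}: total = 1279
  {Site C, Site D}: total = 1478
  {Site B, Site D}: total = 1499
  {Site B, Site A}: total = 1649
  {Site D, Site A}: total = 1863
  {Site C, Site A}: total = 2629
Best pair: {Site B, Site C} with total 1279.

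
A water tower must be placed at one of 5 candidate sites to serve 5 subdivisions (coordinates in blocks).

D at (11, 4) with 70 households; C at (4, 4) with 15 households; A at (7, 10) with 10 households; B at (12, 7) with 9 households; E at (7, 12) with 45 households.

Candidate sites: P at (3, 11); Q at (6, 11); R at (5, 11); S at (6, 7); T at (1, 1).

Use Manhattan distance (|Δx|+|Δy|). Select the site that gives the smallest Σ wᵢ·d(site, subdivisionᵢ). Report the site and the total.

Total weighted distance at each candidate:
  P (3, 11): total = 1562
  Q (6, 11): total = 1175
  R (5, 11): total = 1294
  S (6, 7): total = 999
  T (1, 1): total = 2068
Minimum is at S with total 999 blocks.

S, total 999 blocks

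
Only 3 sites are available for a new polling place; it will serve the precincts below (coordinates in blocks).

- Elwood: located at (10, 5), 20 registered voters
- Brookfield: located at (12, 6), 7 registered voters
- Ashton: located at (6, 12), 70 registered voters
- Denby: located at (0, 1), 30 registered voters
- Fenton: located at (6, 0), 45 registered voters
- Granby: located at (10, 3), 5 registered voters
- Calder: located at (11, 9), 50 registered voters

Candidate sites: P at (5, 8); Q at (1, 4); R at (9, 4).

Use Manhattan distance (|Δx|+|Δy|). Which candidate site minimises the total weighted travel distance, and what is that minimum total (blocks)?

P, total 1738 blocks

Total weighted distance at each candidate:
  P (5, 8): total = 1738
  Q (1, 4): total = 2526
  R (9, 4): total = 1880
Minimum is at P with total 1738 blocks.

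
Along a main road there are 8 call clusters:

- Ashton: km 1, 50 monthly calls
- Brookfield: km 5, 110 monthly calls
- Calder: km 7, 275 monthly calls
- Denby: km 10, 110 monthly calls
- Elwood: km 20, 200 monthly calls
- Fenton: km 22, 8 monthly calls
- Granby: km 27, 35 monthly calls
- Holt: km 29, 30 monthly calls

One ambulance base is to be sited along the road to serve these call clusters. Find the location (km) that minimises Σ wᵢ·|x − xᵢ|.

x = 7

For a sum of weighted absolute distances on a line, the optimum is the weighted median (not the mean). Total weight W = 818; half-weight = 409.
Sort by position and accumulate weight:
  km 1 (Ashton, w=50) → cum 50
  km 5 (Brookfield, w=110) → cum 160
  km 7 (Calder, w=275) → cum 435  ≥ 409 → median here
  km 10 (Denby, w=110) → cum 545
  km 20 (Elwood, w=200) → cum 745
  km 22 (Fenton, w=8) → cum 753
  km 27 (Granby, w=35) → cum 788
  km 29 (Holt, w=30) → cum 818
Optimal location: km 7.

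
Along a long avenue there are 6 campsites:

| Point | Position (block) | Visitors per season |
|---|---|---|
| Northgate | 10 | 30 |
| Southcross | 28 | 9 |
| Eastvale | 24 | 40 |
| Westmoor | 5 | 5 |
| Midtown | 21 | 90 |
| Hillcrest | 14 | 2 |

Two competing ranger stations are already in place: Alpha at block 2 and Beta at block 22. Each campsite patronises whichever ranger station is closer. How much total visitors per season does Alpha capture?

35

The indifferent point is the midpoint (2+22)/2 = 12; campsites left of it (closer to Alpha at 2) go to Alpha, those right go to Beta.
  Westmoor at 5 (w=5) → Alpha
  Northgate at 10 (w=30) → Alpha
  Hillcrest at 14 (w=2) → Beta
  Midtown at 21 (w=90) → Beta
  Eastvale at 24 (w=40) → Beta
  Southcross at 28 (w=9) → Beta
Alpha captures 35; Beta captures 141.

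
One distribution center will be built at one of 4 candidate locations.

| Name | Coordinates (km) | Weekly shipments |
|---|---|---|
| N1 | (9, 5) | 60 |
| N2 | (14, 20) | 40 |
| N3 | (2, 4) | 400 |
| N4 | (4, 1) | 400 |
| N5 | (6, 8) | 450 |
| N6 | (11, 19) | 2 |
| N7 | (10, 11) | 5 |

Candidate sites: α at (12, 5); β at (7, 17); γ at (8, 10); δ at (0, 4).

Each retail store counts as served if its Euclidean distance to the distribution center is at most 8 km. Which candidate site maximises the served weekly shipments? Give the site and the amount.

δ, covering 1250

Coverage radius r = 8 km; a point is covered iff (Δx)²+(Δy)² ≤ 8² = 64.
  α (12, 5): covers {N1, N5, N7} → 515
  β (7, 17): covers {N2, N6, N7} → 47
  γ (8, 10): covers {N1, N5, N7} → 515
  δ (0, 4): covers {N3, N4, N5} → 1250
Maximum coverage at δ: 1250 weekly shipments.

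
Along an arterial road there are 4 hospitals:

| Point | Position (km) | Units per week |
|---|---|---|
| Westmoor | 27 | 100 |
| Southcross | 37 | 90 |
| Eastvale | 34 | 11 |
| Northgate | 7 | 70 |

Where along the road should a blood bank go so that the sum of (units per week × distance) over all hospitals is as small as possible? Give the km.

x = 27

For a sum of weighted absolute distances on a line, the optimum is the weighted median (not the mean). Total weight W = 271; half-weight = 135.5.
Sort by position and accumulate weight:
  km 7 (Northgate, w=70) → cum 70
  km 27 (Westmoor, w=100) → cum 170  ≥ 135.5 → median here
  km 34 (Eastvale, w=11) → cum 181
  km 37 (Southcross, w=90) → cum 271
Optimal location: km 27.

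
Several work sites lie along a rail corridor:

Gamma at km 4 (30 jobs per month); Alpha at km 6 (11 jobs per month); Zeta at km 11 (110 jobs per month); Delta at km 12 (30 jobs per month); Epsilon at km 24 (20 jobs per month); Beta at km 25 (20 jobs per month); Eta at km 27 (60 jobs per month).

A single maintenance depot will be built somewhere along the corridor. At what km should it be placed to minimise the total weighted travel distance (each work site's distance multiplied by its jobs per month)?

For a sum of weighted absolute distances on a line, the optimum is the weighted median (not the mean). Total weight W = 281; half-weight = 140.5.
Sort by position and accumulate weight:
  km 4 (Gamma, w=30) → cum 30
  km 6 (Alpha, w=11) → cum 41
  km 11 (Zeta, w=110) → cum 151  ≥ 140.5 → median here
  km 12 (Delta, w=30) → cum 181
  km 24 (Epsilon, w=20) → cum 201
  km 25 (Beta, w=20) → cum 221
  km 27 (Eta, w=60) → cum 281
Optimal location: km 11.

x = 11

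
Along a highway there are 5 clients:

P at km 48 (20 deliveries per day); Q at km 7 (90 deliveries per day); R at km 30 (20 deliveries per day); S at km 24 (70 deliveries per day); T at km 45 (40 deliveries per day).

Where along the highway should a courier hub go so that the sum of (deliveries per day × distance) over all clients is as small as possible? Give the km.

For a sum of weighted absolute distances on a line, the optimum is the weighted median (not the mean). Total weight W = 240; half-weight = 120.
Sort by position and accumulate weight:
  km 7 (Q, w=90) → cum 90
  km 24 (S, w=70) → cum 160  ≥ 120 → median here
  km 30 (R, w=20) → cum 180
  km 45 (T, w=40) → cum 220
  km 48 (P, w=20) → cum 240
Optimal location: km 24.

x = 24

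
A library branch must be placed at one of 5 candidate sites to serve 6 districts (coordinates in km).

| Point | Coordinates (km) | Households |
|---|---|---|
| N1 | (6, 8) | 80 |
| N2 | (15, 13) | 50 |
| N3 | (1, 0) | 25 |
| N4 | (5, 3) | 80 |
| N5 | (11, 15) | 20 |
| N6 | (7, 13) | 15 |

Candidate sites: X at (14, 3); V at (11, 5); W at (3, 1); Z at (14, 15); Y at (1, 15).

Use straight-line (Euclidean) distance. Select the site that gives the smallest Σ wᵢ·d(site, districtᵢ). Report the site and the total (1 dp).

Total weighted distance at each candidate:
  X (14, 3): total = 2741.2
  V (11, 5): total = 2033.3
  W (3, 1): total = 2252.2
  Z (14, 15): total = 2827.7
  Y (1, 15): total = 3077.1
Minimum is at V with total 2033.3 km.

V, total 2033.3 km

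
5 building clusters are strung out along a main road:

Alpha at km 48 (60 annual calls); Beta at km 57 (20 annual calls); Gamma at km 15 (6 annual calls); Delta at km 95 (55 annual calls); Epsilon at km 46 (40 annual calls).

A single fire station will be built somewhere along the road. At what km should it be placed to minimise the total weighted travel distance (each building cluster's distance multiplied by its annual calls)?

x = 48

For a sum of weighted absolute distances on a line, the optimum is the weighted median (not the mean). Total weight W = 181; half-weight = 90.5.
Sort by position and accumulate weight:
  km 15 (Gamma, w=6) → cum 6
  km 46 (Epsilon, w=40) → cum 46
  km 48 (Alpha, w=60) → cum 106  ≥ 90.5 → median here
  km 57 (Beta, w=20) → cum 126
  km 95 (Delta, w=55) → cum 181
Optimal location: km 48.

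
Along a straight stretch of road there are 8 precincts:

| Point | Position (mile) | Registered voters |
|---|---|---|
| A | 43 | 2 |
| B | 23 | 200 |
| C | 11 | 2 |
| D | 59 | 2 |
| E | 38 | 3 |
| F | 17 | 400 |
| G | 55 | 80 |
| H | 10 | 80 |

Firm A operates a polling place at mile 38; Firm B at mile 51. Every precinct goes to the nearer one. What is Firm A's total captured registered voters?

The indifferent point is the midpoint (38+51)/2 = 44.5; precincts left of it (closer to Firm A at 38) go to Firm A, those right go to Firm B.
  H at 10 (w=80) → Firm A
  C at 11 (w=2) → Firm A
  F at 17 (w=400) → Firm A
  B at 23 (w=200) → Firm A
  E at 38 (w=3) → Firm A
  A at 43 (w=2) → Firm A
  G at 55 (w=80) → Firm B
  D at 59 (w=2) → Firm B
Firm A captures 687; Firm B captures 82.

687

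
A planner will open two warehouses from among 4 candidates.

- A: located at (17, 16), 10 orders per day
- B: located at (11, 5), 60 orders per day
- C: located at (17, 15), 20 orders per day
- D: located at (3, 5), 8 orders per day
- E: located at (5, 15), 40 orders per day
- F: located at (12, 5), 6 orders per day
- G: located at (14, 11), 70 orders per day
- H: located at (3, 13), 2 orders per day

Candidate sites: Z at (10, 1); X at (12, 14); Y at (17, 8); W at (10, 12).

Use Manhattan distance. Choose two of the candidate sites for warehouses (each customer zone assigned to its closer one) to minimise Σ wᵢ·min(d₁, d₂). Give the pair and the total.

Evaluate every pair (each demand assigned to the nearer of the two):
  {Z, X}: total = 1304
  {Z, W}: total = 1420
  {X, W}: total = 1522
  {Y, W}: total = 1546
  {X, Y}: total = 1604
  {Z, Y}: total = 1862
Best pair: {Z, X} with total 1304.

{Z, X}, total 1304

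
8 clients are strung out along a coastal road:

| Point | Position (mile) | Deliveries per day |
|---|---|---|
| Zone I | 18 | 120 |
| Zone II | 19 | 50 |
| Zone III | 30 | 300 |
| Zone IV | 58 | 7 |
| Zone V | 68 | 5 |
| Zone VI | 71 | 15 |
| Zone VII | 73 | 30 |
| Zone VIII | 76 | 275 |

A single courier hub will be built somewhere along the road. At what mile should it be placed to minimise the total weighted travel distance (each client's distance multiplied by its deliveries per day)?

x = 30

For a sum of weighted absolute distances on a line, the optimum is the weighted median (not the mean). Total weight W = 802; half-weight = 401.
Sort by position and accumulate weight:
  mile 18 (Zone I, w=120) → cum 120
  mile 19 (Zone II, w=50) → cum 170
  mile 30 (Zone III, w=300) → cum 470  ≥ 401 → median here
  mile 58 (Zone IV, w=7) → cum 477
  mile 68 (Zone V, w=5) → cum 482
  mile 71 (Zone VI, w=15) → cum 497
  mile 73 (Zone VII, w=30) → cum 527
  mile 76 (Zone VIII, w=275) → cum 802
Optimal location: mile 30.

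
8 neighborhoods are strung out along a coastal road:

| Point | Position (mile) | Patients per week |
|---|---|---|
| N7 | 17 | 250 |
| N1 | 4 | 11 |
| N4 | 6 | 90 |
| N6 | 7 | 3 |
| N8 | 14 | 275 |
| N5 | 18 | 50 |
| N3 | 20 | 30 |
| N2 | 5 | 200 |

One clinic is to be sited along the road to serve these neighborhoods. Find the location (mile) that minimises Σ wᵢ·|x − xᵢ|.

x = 14

For a sum of weighted absolute distances on a line, the optimum is the weighted median (not the mean). Total weight W = 909; half-weight = 454.5.
Sort by position and accumulate weight:
  mile 4 (N1, w=11) → cum 11
  mile 5 (N2, w=200) → cum 211
  mile 6 (N4, w=90) → cum 301
  mile 7 (N6, w=3) → cum 304
  mile 14 (N8, w=275) → cum 579  ≥ 454.5 → median here
  mile 17 (N7, w=250) → cum 829
  mile 18 (N5, w=50) → cum 879
  mile 20 (N3, w=30) → cum 909
Optimal location: mile 14.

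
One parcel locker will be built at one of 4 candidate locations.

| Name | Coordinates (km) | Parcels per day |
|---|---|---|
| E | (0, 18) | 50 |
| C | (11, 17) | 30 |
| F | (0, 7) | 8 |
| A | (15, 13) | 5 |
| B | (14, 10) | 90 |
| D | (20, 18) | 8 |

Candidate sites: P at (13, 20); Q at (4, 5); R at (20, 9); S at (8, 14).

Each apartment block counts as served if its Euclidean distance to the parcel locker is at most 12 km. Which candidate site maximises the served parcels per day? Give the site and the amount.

Coverage radius r = 12 km; a point is covered iff (Δx)²+(Δy)² ≤ 12² = 144.
  P (13, 20): covers {C, A, B, D} → 133
  Q (4, 5): covers {F, B} → 98
  R (20, 9): covers {A, B, D} → 103
  S (8, 14): covers {E, C, F, A, B} → 183
Maximum coverage at S: 183 parcels per day.

S, covering 183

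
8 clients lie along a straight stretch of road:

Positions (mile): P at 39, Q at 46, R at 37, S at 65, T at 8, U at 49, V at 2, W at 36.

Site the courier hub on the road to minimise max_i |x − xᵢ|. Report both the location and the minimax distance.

The 1-center on a line is the midpoint of the two extreme points: leftmost at 2, rightmost at 65.
Optimal location = (2 + 65)/2 = 33.5; maximum distance = (65 − 2)/2 = 31.5.

location 33.5, max distance 31.5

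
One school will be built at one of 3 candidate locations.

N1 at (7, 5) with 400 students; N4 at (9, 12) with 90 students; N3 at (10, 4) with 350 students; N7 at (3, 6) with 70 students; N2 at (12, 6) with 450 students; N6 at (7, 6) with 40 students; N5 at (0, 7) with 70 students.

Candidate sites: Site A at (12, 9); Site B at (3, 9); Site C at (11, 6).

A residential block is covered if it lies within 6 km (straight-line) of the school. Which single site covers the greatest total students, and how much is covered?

Coverage radius r = 6 km; a point is covered iff (Δx)²+(Δy)² ≤ 6² = 36.
  Site A (12, 9): covers {N4, N3, N2, N6} → 930
  Site B (3, 9): covers {N1, N7, N6, N5} → 580
  Site C (11, 6): covers {N1, N3, N2, N6} → 1240
Maximum coverage at Site C: 1240 students.

Site C, covering 1240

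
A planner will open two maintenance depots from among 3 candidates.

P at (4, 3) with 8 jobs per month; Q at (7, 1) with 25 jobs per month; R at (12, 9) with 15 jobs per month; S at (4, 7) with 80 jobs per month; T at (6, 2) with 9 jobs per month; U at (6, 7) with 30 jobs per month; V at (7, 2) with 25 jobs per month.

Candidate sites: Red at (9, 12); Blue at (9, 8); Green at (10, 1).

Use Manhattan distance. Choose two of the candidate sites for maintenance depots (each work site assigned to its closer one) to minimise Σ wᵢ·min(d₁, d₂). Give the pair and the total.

{Blue, Green}, total 944

Evaluate every pair (each demand assigned to the nearer of the two):
  {Blue, Green}: total = 944
  {Red, Blue}: total = 1246
  {Red, Green}: total = 1414
Best pair: {Blue, Green} with total 944.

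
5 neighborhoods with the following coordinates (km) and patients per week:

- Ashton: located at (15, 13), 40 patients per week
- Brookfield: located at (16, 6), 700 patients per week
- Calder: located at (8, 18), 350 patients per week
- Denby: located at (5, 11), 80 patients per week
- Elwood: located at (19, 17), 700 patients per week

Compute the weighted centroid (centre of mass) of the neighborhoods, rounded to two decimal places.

(15.13, 12.73)

The minimiser of Σwᵢ‖p−pᵢ‖² is the weighted centroid p* = (Σwᵢpᵢ)/(Σwᵢ).
Σwᵢ = 1870.
Σwᵢxᵢ = 40·15 + 700·16 + 350·8 + 80·5 + 700·19 = 28300.
Σwᵢyᵢ = 40·13 + 700·6 + 350·18 + 80·11 + 700·17 = 23800.
x* = 28300/1870 = 15.13, y* = 23800/1870 = 12.73.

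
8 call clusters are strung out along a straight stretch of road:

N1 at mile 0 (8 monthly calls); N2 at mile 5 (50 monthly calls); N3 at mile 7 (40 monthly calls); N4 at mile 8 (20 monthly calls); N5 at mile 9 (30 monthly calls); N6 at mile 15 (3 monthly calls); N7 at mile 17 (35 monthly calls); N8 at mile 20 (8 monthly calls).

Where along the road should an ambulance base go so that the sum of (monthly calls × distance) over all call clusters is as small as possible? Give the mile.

x = 7

For a sum of weighted absolute distances on a line, the optimum is the weighted median (not the mean). Total weight W = 194; half-weight = 97.
Sort by position and accumulate weight:
  mile 0 (N1, w=8) → cum 8
  mile 5 (N2, w=50) → cum 58
  mile 7 (N3, w=40) → cum 98  ≥ 97 → median here
  mile 8 (N4, w=20) → cum 118
  mile 9 (N5, w=30) → cum 148
  mile 15 (N6, w=3) → cum 151
  mile 17 (N7, w=35) → cum 186
  mile 20 (N8, w=8) → cum 194
Optimal location: mile 7.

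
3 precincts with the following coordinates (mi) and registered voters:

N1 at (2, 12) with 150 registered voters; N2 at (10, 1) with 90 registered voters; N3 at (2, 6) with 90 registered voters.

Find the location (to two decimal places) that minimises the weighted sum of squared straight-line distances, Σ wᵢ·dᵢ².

(4.18, 7.36)

The minimiser of Σwᵢ‖p−pᵢ‖² is the weighted centroid p* = (Σwᵢpᵢ)/(Σwᵢ).
Σwᵢ = 330.
Σwᵢxᵢ = 150·2 + 90·10 + 90·2 = 1380.
Σwᵢyᵢ = 150·12 + 90·1 + 90·6 = 2430.
x* = 1380/330 = 4.18, y* = 2430/330 = 7.36.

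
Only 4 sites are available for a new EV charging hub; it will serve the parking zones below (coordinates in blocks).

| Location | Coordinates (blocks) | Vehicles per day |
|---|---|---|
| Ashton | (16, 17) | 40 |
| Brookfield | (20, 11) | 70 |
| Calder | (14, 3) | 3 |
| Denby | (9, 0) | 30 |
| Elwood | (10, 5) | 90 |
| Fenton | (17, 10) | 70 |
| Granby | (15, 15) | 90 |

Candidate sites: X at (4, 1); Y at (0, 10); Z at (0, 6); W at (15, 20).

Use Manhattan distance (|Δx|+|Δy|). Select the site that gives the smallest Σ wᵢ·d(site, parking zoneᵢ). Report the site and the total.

W, total 5064 blocks

Total weighted distance at each candidate:
  X (4, 1): total = 7846
  Y (0, 10): total = 7363
  Z (0, 6): total = 7951
  W (15, 20): total = 5064
Minimum is at W with total 5064 blocks.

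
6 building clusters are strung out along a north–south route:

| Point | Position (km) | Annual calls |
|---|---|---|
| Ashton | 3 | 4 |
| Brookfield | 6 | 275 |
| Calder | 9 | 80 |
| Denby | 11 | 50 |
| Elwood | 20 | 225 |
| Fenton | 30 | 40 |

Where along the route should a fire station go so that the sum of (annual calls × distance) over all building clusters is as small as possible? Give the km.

x = 9

For a sum of weighted absolute distances on a line, the optimum is the weighted median (not the mean). Total weight W = 674; half-weight = 337.
Sort by position and accumulate weight:
  km 3 (Ashton, w=4) → cum 4
  km 6 (Brookfield, w=275) → cum 279
  km 9 (Calder, w=80) → cum 359  ≥ 337 → median here
  km 11 (Denby, w=50) → cum 409
  km 20 (Elwood, w=225) → cum 634
  km 30 (Fenton, w=40) → cum 674
Optimal location: km 9.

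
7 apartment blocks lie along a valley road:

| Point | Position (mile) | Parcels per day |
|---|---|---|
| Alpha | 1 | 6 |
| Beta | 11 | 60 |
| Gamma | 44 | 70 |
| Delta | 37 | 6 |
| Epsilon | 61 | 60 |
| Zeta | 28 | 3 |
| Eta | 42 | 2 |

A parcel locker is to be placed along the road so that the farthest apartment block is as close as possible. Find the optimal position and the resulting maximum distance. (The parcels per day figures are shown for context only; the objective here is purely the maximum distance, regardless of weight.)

The 1-center on a line is the midpoint of the two extreme points: leftmost at 1, rightmost at 61.
Optimal location = (1 + 61)/2 = 31; maximum distance = (61 − 1)/2 = 30.

location 31, max distance 30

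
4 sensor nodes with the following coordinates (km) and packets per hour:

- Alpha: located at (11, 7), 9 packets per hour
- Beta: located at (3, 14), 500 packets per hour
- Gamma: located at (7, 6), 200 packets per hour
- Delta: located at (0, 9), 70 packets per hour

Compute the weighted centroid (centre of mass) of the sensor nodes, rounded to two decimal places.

The minimiser of Σwᵢ‖p−pᵢ‖² is the weighted centroid p* = (Σwᵢpᵢ)/(Σwᵢ).
Σwᵢ = 779.
Σwᵢxᵢ = 9·11 + 500·3 + 200·7 + 70·0 = 2999.
Σwᵢyᵢ = 9·7 + 500·14 + 200·6 + 70·9 = 8893.
x* = 2999/779 = 3.85, y* = 8893/779 = 11.42.

(3.85, 11.42)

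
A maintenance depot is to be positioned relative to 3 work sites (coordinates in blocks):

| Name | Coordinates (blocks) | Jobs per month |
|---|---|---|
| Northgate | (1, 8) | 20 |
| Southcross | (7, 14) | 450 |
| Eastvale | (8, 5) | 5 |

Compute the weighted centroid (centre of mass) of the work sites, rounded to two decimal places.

The minimiser of Σwᵢ‖p−pᵢ‖² is the weighted centroid p* = (Σwᵢpᵢ)/(Σwᵢ).
Σwᵢ = 475.
Σwᵢxᵢ = 20·1 + 450·7 + 5·8 = 3210.
Σwᵢyᵢ = 20·8 + 450·14 + 5·5 = 6485.
x* = 3210/475 = 6.76, y* = 6485/475 = 13.65.

(6.76, 13.65)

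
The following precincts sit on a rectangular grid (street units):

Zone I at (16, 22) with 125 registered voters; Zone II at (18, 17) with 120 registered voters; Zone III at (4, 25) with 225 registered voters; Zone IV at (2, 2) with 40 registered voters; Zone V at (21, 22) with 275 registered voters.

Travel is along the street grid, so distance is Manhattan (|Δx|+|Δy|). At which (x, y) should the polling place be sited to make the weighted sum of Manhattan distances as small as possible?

(18, 22)

Manhattan distance separates: Σwᵢ(|x−xᵢ|+|y−yᵢ|) = Σwᵢ|x−xᵢ| + Σwᵢ|y−yᵢ|, so x and y are optimised independently as 1-D weighted medians.
Total weight W = 785; half = 392.5.
x-coordinate, sorted with cumulative weight:
  x=2 (Zone IV, w=40) cum 40
  x=4 (Zone III, w=225) cum 265
  x=16 (Zone I, w=125) cum 390
  x=18 (Zone II, w=120) cum 510  ← median
  x=21 (Zone V, w=275) cum 785
⇒ x* = 18
y-coordinate, sorted with cumulative weight:
  y=2 (Zone IV, w=40) cum 40
  y=17 (Zone II, w=120) cum 160
  y=22 (Zone I, w=125) cum 285
  y=22 (Zone V, w=275) cum 560  ← median
  y=25 (Zone III, w=225) cum 785
⇒ y* = 22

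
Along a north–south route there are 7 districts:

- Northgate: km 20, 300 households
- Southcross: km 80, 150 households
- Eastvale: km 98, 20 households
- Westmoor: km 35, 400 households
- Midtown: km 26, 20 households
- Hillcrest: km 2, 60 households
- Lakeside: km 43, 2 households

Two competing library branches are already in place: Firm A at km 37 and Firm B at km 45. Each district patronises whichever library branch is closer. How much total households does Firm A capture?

The indifferent point is the midpoint (37+45)/2 = 41; districts left of it (closer to Firm A at 37) go to Firm A, those right go to Firm B.
  Hillcrest at 2 (w=60) → Firm A
  Northgate at 20 (w=300) → Firm A
  Midtown at 26 (w=20) → Firm A
  Westmoor at 35 (w=400) → Firm A
  Lakeside at 43 (w=2) → Firm B
  Southcross at 80 (w=150) → Firm B
  Eastvale at 98 (w=20) → Firm B
Firm A captures 780; Firm B captures 172.

780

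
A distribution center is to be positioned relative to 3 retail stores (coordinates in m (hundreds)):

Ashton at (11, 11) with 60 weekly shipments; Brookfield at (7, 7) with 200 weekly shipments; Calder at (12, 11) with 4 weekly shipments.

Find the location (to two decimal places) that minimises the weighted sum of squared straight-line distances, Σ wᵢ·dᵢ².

The minimiser of Σwᵢ‖p−pᵢ‖² is the weighted centroid p* = (Σwᵢpᵢ)/(Σwᵢ).
Σwᵢ = 264.
Σwᵢxᵢ = 60·11 + 200·7 + 4·12 = 2108.
Σwᵢyᵢ = 60·11 + 200·7 + 4·11 = 2104.
x* = 2108/264 = 7.98, y* = 2104/264 = 7.97.

(7.98, 7.97)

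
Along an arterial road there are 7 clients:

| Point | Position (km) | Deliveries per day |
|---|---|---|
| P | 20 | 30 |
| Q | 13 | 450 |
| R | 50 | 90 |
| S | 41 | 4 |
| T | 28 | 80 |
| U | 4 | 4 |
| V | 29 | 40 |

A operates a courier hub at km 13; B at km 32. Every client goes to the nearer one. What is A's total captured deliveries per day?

484

The indifferent point is the midpoint (13+32)/2 = 22.5; clients left of it (closer to A at 13) go to A, those right go to B.
  U at 4 (w=4) → A
  Q at 13 (w=450) → A
  P at 20 (w=30) → A
  T at 28 (w=80) → B
  V at 29 (w=40) → B
  S at 41 (w=4) → B
  R at 50 (w=90) → B
A captures 484; B captures 214.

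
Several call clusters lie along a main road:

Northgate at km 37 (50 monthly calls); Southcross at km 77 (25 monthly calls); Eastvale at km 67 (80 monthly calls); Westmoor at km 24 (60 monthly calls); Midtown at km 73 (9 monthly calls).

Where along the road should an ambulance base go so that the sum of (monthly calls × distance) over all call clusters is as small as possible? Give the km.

x = 67

For a sum of weighted absolute distances on a line, the optimum is the weighted median (not the mean). Total weight W = 224; half-weight = 112.
Sort by position and accumulate weight:
  km 24 (Westmoor, w=60) → cum 60
  km 37 (Northgate, w=50) → cum 110
  km 67 (Eastvale, w=80) → cum 190  ≥ 112 → median here
  km 73 (Midtown, w=9) → cum 199
  km 77 (Southcross, w=25) → cum 224
Optimal location: km 67.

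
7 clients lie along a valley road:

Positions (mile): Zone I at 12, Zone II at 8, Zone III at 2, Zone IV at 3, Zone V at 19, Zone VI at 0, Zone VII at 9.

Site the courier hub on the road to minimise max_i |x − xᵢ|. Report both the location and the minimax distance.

location 9.5, max distance 9.5

The 1-center on a line is the midpoint of the two extreme points: leftmost at 0, rightmost at 19.
Optimal location = (0 + 19)/2 = 9.5; maximum distance = (19 − 0)/2 = 9.5.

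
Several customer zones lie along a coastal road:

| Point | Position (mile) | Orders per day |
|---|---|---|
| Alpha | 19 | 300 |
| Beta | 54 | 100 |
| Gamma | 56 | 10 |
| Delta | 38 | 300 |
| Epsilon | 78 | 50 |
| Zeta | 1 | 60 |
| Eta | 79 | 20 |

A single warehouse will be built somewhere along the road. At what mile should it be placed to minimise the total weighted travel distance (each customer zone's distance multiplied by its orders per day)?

x = 38

For a sum of weighted absolute distances on a line, the optimum is the weighted median (not the mean). Total weight W = 840; half-weight = 420.
Sort by position and accumulate weight:
  mile 1 (Zeta, w=60) → cum 60
  mile 19 (Alpha, w=300) → cum 360
  mile 38 (Delta, w=300) → cum 660  ≥ 420 → median here
  mile 54 (Beta, w=100) → cum 760
  mile 56 (Gamma, w=10) → cum 770
  mile 78 (Epsilon, w=50) → cum 820
  mile 79 (Eta, w=20) → cum 840
Optimal location: mile 38.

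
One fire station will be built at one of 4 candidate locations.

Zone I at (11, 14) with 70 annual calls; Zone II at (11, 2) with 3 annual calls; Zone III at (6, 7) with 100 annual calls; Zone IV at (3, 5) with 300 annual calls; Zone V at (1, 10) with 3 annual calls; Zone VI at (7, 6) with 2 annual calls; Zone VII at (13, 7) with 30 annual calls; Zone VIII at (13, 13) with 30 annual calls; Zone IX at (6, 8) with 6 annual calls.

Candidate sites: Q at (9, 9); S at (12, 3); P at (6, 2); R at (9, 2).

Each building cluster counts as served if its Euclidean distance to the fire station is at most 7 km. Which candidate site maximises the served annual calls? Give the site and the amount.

R, covering 441

Coverage radius r = 7 km; a point is covered iff (Δx)²+(Δy)² ≤ 7² = 49.
  Q (9, 9): covers {Zone I, Zone III, Zone VI, Zone VII, Zone VIII, Zone IX} → 238
  S (12, 3): covers {Zone II, Zone VI, Zone VII} → 35
  P (6, 2): covers {Zone II, Zone III, Zone IV, Zone VI, Zone IX} → 411
  R (9, 2): covers {Zone II, Zone III, Zone IV, Zone VI, Zone VII, Zone IX} → 441
Maximum coverage at R: 441 annual calls.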